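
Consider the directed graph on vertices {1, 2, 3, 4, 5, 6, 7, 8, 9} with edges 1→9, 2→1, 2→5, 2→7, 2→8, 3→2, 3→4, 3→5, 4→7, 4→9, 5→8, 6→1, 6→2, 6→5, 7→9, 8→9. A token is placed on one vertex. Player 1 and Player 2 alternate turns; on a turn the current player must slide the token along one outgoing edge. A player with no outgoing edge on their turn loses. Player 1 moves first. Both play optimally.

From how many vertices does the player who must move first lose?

2

Work bottom-up. With no move the player to move loses. Otherwise the position is W if at least one move leads to an L position for the opponent, and L if every move leads to a W.
Every edge goes from a vertex to one that appears earlier in the order 9, 8, 7, 5, 1, 2, 4, 3, 6, so processing vertices in that order labels each vertex after all of its successors.
9: no outgoing edge → L
8: W (go to 9, an L position)
7: W (go to 9, an L position)
5: L (sole option 8(W) is W)
1: W (go to 9, an L position)
2: W (go to 5, an L position)
4: W (go to 9, an L position)
3: W (go to 5, an L position)
6: W (go to 5, an L position)
The L vertices are 5, 9; that is 2 in all.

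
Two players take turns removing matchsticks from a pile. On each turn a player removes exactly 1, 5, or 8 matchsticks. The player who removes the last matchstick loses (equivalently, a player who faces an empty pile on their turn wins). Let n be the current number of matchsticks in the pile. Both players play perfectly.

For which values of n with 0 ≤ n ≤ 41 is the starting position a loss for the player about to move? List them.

Label each position W (a win for the player to move) or L (a loss). A position with no legal move is W; any other position is W exactly when some move reaches an L, and L when every move reaches a W.
n=0: no move; the opponent has just taken the last matchstick and therefore loses → W
n=1: the only move is to 0(W), a W ⇒ L
n=2: can move to 1, which is L ⇒ W
n=3: the only move is to 2(W), a W ⇒ L
n=4: can move to 3, which is L ⇒ W
n=5: moves to 4(W), 0(W); every one is W ⇒ L
n=6: can move to 5, which is L ⇒ W
n=7: moves to 6(W), 2(W); every one is W ⇒ L
n=8: can move to 7, which is L ⇒ W
n=9: can move to 1, which is L ⇒ W
n=10: can move to 5, which is L ⇒ W
n=11: can move to 3, which is L ⇒ W
n=12: can move to 7, which is L ⇒ W
n=13: can move to 5, which is L ⇒ W
n=14: moves to 13(W), 9(W), 6(W); every one is W ⇒ L
n=15: can move to 14, which is L ⇒ W
n=16: moves to 15(W), 11(W), 8(W); every one is W ⇒ L
n=17: can move to 16, which is L ⇒ W
n=18: moves to 17(W), 13(W), 10(W); every one is W ⇒ L
n=19: can move to 18, which is L ⇒ W
n=20: moves to 19(W), 15(W), 12(W); every one is W ⇒ L
n=21: can move to 20, which is L ⇒ W
n=22: can move to 14, which is L ⇒ W
n=23: can move to 18, which is L ⇒ W
n=24: can move to 16, which is L ⇒ W
n=25: can move to 20, which is L ⇒ W
n=26: can move to 18, which is L ⇒ W
n=27: moves to 26(W), 22(W), 19(W); every one is W ⇒ L
n=28: can move to 27, which is L ⇒ W
n=29: moves to 28(W), 24(W), 21(W); every one is W ⇒ L
n=30: can move to 29, which is L ⇒ W
n=31: moves to 30(W), 26(W), 23(W); every one is W ⇒ L
n=32: can move to 31, which is L ⇒ W
n=33: moves to 32(W), 28(W), 25(W); every one is W ⇒ L
n=34: can move to 33, which is L ⇒ W
n=35: can move to 27, which is L ⇒ W
n=36: can move to 31, which is L ⇒ W
n=37: can move to 29, which is L ⇒ W
n=38: can move to 33, which is L ⇒ W
n=39: can move to 31, which is L ⇒ W
n=40: moves to 39(W), 35(W), 32(W); every one is W ⇒ L
n=41: can move to 40, which is L ⇒ W
Reading off the rows marked L gives the requested list; there are 13 such values of n.

1, 3, 5, 7, 14, 16, 18, 20, 27, 29, 31, 33, 40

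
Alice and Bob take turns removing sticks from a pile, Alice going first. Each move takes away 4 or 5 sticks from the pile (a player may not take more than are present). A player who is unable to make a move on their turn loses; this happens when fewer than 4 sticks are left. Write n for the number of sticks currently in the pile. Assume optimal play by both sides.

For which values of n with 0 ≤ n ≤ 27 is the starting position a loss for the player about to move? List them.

Use the standard recursion: the mover loses at a terminal position; elsewhere, the mover wins exactly when some move hands the opponent an L position.
n=0: no move → L
n=1: no move → L
n=2: no move → L
n=3: no move → L
n=4: can move to 0, which is L ⇒ W
n=5: can move to 1, which is L ⇒ W
n=6: can move to 2, which is L ⇒ W
n=7: can move to 3, which is L ⇒ W
n=8: can move to 3, which is L ⇒ W
n=9: moves to 5(W), 4(W); every one is W ⇒ L
n=10: moves to 6(W), 5(W); every one is W ⇒ L
n=11: moves to 7(W), 6(W); every one is W ⇒ L
n=12: moves to 8(W), 7(W); every one is W ⇒ L
n=13: can move to 9, which is L ⇒ W
n=14: can move to 10, which is L ⇒ W
n=15: can move to 11, which is L ⇒ W
n=16: can move to 12, which is L ⇒ W
n=17: can move to 12, which is L ⇒ W
n=18: moves to 14(W), 13(W); every one is W ⇒ L
n=19: moves to 15(W), 14(W); every one is W ⇒ L
n=20: moves to 16(W), 15(W); every one is W ⇒ L
n=21: moves to 17(W), 16(W); every one is W ⇒ L
n=22: can move to 18, which is L ⇒ W
n=23: can move to 19, which is L ⇒ W
n=24: can move to 20, which is L ⇒ W
n=25: can move to 21, which is L ⇒ W
n=26: can move to 21, which is L ⇒ W
n=27: moves to 23(W), 22(W); every one is W ⇒ L
The losing starting values of n are exactly the entries labelled L in this table (13 of them).

0, 1, 2, 3, 9, 10, 11, 12, 18, 19, 20, 21, 27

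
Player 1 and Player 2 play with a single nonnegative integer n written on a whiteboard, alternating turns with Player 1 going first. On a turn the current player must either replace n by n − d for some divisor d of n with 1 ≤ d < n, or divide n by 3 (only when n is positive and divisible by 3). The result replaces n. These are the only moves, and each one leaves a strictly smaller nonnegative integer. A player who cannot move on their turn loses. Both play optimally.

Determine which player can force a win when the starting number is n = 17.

Classify positions by backward induction: terminal positions (no move available) are L. From any other position, the mover wins iff some move reaches an L.
n=0: no move → L
n=1: no move → L
n=2: →1(L), so W
n=3: →1(L), so W
n=4: →2(W), 3(W) — all W, so L
n=5: →4(L), so W
n=6: →4(L), so W
n=7: →6(W) only, which is W, so L
n=8: →4(L), so W
n=9: →3(W), 6(W), 8(W) — all W, so L
n=10: →9(L), so W
n=11: →10(W) only, which is W, so L
n=12: →4(L), so W
n=13: →12(W) only, which is W, so L
n=14: →7(L), so W
n=15: →5(W), 10(W), 12(W), 14(W) — all W, so L
n=16: →15(L), so W
n=17: →16(W) only, which is W, so L
Every move from 17 reaches a W position, so the mover loses.

Player 2 wins.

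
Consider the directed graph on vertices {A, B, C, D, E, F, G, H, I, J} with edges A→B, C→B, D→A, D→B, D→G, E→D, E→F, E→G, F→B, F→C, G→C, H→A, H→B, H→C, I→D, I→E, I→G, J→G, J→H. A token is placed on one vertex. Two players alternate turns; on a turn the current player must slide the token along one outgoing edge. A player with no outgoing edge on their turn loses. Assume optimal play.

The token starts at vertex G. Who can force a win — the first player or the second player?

The second player wins.

Compute win/loss labels from the base case upward. A position with no move is L. Any other position is W if it can reach an L in one move, else L.
Every edge goes from a vertex to one that appears earlier in the order B, C, A, H, G, J, D, F, E, I, so processing vertices in that order labels each vertex after all of its successors.
B: no outgoing edge → L
C: →B(L), so W
A: →B(L), so W
H: →B(L), so W
G: →C(W) only, which is W, so L
J: →G(L), so W
D: →G(L), so W
F: →B(L), so W
E: →G(L), so W
I: →G(L), so W
The starting position G is L: whatever the player to move does, the opponent receives a W position.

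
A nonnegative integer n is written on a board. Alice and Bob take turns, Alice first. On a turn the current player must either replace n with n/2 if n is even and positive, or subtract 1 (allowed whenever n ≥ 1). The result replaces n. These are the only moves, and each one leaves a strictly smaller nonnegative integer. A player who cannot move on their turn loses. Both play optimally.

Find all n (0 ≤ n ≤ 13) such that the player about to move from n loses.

Classify positions by backward induction: terminal positions (no move available) are L. From any other position, the mover wins iff some move reaches an L.
n=0: no move → L
n=1: →0(L), so W
n=2: →1(W) only, which is W, so L
n=3: →2(L), so W
n=4: →2(L), so W
n=5: →4(W) only, which is W, so L
n=6: →5(L), so W
n=7: →6(W) only, which is W, so L
n=8: →7(L), so W
n=9: →8(W) only, which is W, so L
n=10: →5(L), so W
n=11: →10(W) only, which is W, so L
n=12: →11(L), so W
n=13: →12(W) only, which is W, so L
The losing starting values of n are exactly the entries labelled L in this table (7 of them).

0, 2, 5, 7, 9, 11, 13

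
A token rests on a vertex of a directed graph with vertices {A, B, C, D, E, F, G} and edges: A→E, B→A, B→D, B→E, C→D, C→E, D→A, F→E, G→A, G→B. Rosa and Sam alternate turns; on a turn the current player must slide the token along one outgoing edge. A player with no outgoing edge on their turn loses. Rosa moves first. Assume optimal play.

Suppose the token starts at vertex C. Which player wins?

Rosa wins.

Classify positions by backward induction: terminal positions (no move available) are L. From any other position, the mover wins iff some move reaches an L.
Every edge goes from a vertex to one that appears earlier in the order E, A, D, B, F, G, C, so processing vertices in that order labels each vertex after all of its successors.
E: no outgoing edge → L
A: →E(L), so W
D: →A(W) only, which is W, so L
B: →D(L), so W
F: →E(L), so W
G: →B(W), A(W) — all W, so L
C: →D(L), so W
From C Rosa can move to D, reaching an L position.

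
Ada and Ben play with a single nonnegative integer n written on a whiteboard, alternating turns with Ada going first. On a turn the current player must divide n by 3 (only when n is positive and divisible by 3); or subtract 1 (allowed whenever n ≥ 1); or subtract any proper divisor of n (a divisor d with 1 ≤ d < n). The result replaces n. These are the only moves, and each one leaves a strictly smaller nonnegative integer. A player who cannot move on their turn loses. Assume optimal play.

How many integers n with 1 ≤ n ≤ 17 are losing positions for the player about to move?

Classify positions by backward induction: terminal positions (no move available) are L. From any other position, the mover wins iff some move reaches an L.
n=0: no move → L
n=1: →0(L), so W
n=2: →1(W) only, which is W, so L
n=3: →2(L), so W
n=4: →2(L), so W
n=5: →4(W) only, which is W, so L
n=6: →2(L), so W
n=7: →6(W) only, which is W, so L
n=8: →7(L), so W
n=9: →3(W), 6(W), 8(W) — all W, so L
n=10: →5(L), so W
n=11: →10(W) only, which is W, so L
n=12: →9(L), so W
n=13: →12(W) only, which is W, so L
n=14: →7(L), so W
n=15: →5(L), so W
n=16: →8(W), 12(W), 14(W), 15(W) — all W, so L
n=17: →16(L), so W
L entries with 1 ≤ n ≤ 17 (n=0 is outside the asked range and is not counted): n = 2, 5, 7, 9, 11, 13, 16; that makes 7.

7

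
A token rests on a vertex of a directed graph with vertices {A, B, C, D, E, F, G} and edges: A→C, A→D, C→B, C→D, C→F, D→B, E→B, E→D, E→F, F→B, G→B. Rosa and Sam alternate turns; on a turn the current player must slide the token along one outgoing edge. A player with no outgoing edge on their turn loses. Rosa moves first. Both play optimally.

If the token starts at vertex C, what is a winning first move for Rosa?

Classify positions by backward induction: terminal positions (no move available) are L. From any other position, the mover wins iff some move reaches an L.
Every edge goes from a vertex to one that appears earlier in the order B, D, F, G, C, A, E, so processing vertices in that order labels each vertex after all of its successors.
B: no outgoing edge → L
D: reaches L-position B → W
F: reaches L-position B → W
G: reaches L-position B → W
C: reaches L-position B → W
A: only reaches C(W), D(W), all W → L
E: reaches L-position B → W
From C, the L positions reachable in one move are: B.

Move to B.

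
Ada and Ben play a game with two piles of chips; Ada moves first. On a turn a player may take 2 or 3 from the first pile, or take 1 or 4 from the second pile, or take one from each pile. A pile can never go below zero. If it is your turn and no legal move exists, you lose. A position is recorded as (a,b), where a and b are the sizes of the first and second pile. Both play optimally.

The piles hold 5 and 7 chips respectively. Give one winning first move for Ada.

Move to (4,6).

Build the W/L table. Terminal = L. A non-terminal position is W if it has a move to some L; otherwise it is L.
No move ever increases a pile, so every position that can arise here has a ≤ 5 and b ≤ 7; it is enough to label the cells with 0 ≤ a ≤ 5 and 0 ≤ b ≤ 7.
Every move lowers a or b (never raises either), so fill the grid row by row in increasing a, and left to right within a row: each cell's successors are then already labelled.
      b=0  b=1  b=2  b=3  b=4  b=5  b=6  b=7
a=0:    L    W    L    W    W    L    W    L
a=1:    L    W    L    W    W    L    W    L
a=2:    W    W    W    W    L    W    W    W
a=3:    W    L    W    L    W    W    L    W
a=4:    W    L    W    L    W    W    L    W
a=5:    L    W    W    W    W    L    W    W
Cells with no legal move (terminal, hence L): (0,0), (1,0).
The remaining L cells, each justified by listing all of its moves:
(0,2): →(0,1)(W) only, which is W, so L
(0,5): →(0,4)(W), (0,1)(W) — all W, so L
(0,7): →(0,6)(W), (0,3)(W) — all W, so L
(1,2): →(1,1)(W), (0,1)(W) — all W, so L
(1,5): →(1,4)(W), (1,1)(W), (0,4)(W) — all W, so L
(1,7): →(1,6)(W), (1,3)(W), (0,6)(W) — all W, so L
(2,4): →(0,4)(W), (2,3)(W), (2,0)(W), (1,3)(W) — all W, so L
(3,1): →(1,1)(W), (0,1)(W), (3,0)(W), (2,0)(W) — all W, so L
(3,3): →(1,3)(W), (0,3)(W), (3,2)(W), (2,2)(W) — all W, so L
(3,6): →(1,6)(W), (0,6)(W), (3,5)(W), (3,2)(W), (2,5)(W) — all W, so L
(4,1): →(2,1)(W), (1,1)(W), (4,0)(W), (3,0)(W) — all W, so L
(4,3): →(2,3)(W), (1,3)(W), (4,2)(W), (3,2)(W) — all W, so L
(4,6): →(2,6)(W), (1,6)(W), (4,5)(W), (4,2)(W), (3,5)(W) — all W, so L
(5,0): →(3,0)(W), (2,0)(W) — all W, so L
(5,5): →(3,5)(W), (2,5)(W), (5,4)(W), (5,1)(W), (4,4)(W) — all W, so L
Every other cell has at least one move into one of the L cells above, so it is W.
From (5,7), the L positions reachable in one move are: (4,6).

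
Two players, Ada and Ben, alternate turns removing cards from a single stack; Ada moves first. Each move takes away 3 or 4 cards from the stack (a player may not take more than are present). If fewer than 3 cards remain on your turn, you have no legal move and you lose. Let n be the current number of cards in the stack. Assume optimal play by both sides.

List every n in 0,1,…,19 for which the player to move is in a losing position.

0, 1, 2, 7, 8, 9, 14, 15, 16

Label each position W (a win for the player to move) or L (a loss). A position with no legal move is L; any other position is W exactly when some move reaches an L, and L when every move reaches a W.
n=0: no move → L
n=1: no move → L
n=2: no move → L
n=3: W (go to 0, an L position)
n=4: W (go to 1, an L position)
n=5: W (go to 2, an L position)
n=6: W (go to 2, an L position)
n=7: L (options 4(W), 3(W) are all W)
n=8: L (options 5(W), 4(W) are all W)
n=9: L (options 6(W), 5(W) are all W)
n=10: W (go to 7, an L position)
n=11: W (go to 8, an L position)
n=12: W (go to 9, an L position)
n=13: W (go to 9, an L position)
n=14: L (options 11(W), 10(W) are all W)
n=15: L (options 12(W), 11(W) are all W)
n=16: L (options 13(W), 12(W) are all W)
n=17: W (go to 14, an L position)
n=18: W (go to 15, an L position)
n=19: W (go to 16, an L position)
Reading off the rows marked L gives the requested list; there are 9 such values of n.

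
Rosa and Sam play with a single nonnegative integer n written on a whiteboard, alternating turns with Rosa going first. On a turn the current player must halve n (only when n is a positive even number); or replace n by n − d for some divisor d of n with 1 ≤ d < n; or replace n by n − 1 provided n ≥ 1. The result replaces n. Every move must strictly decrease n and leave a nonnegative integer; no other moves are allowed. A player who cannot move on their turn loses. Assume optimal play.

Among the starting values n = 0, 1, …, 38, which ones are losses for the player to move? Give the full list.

Build the W/L table. Terminal = L. A non-terminal position is W if it has a move to some L; otherwise it is L.
n=0: no move → L
n=1: W (go to 0, an L position)
n=2: L (sole option 1(W) is W)
n=3: W (go to 2, an L position)
n=4: W (go to 2, an L position)
n=5: L (sole option 4(W) is W)
n=6: W (go to 5, an L position)
n=7: L (sole option 6(W) is W)
n=8: W (go to 7, an L position)
n=9: L (options 6(W), 8(W) are all W)
n=10: W (go to 5, an L position)
n=11: L (sole option 10(W) is W)
n=12: W (go to 9, an L position)
n=13: L (sole option 12(W) is W)
n=14: W (go to 7, an L position)
n=15: L (options 10(W), 12(W), 14(W) are all W)
n=16: W (go to 15, an L position)
n=17: L (sole option 16(W) is W)
n=18: W (go to 9, an L position)
n=19: L (sole option 18(W) is W)
n=20: W (go to 15, an L position)
n=21: L (options 14(W), 18(W), 20(W) are all W)
n=22: W (go to 11, an L position)
n=23: L (sole option 22(W) is W)
n=24: W (go to 21, an L position)
n=25: L (options 20(W), 24(W) are all W)
n=26: W (go to 13, an L position)
n=27: L (options 18(W), 24(W), 26(W) are all W)
n=28: W (go to 21, an L position)
n=29: L (sole option 28(W) is W)
n=30: W (go to 15, an L position)
n=31: L (sole option 30(W) is W)
n=32: W (go to 31, an L position)
n=33: L (options 22(W), 30(W), 32(W) are all W)
n=34: W (go to 17, an L position)
n=35: L (options 28(W), 30(W), 34(W) are all W)
n=36: W (go to 27, an L position)
n=37: L (sole option 36(W) is W)
n=38: W (go to 19, an L position)
Reading off the rows marked L gives the requested list; there are 19 such values of n.

0, 2, 5, 7, 9, 11, 13, 15, 17, 19, 21, 23, 25, 27, 29, 31, 33, 35, 37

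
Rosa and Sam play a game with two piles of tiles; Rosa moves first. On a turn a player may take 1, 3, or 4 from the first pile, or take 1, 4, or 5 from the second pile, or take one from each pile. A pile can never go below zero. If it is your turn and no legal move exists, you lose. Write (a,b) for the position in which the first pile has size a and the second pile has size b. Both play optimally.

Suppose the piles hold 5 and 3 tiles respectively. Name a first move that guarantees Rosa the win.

Build the W/L table. Terminal = L. A non-terminal position is W if it has a move to some L; otherwise it is L.
No move ever increases a pile, so every position that can arise here has a ≤ 5 and b ≤ 3; it is enough to label the cells with 0 ≤ a ≤ 5 and 0 ≤ b ≤ 3.
Every move lowers a or b (never raises either), so fill the grid row by row in increasing a, and left to right within a row: each cell's successors are then already labelled.
      b=0  b=1  b=2  b=3
a=0:    L    W    L    W
a=1:    W    W    W    W
a=2:    L    W    L    W
a=3:    W    W    W    W
a=4:    W    L    W    L
a=5:    W    W    W    W
Cells with no legal move (terminal, hence L): (0,0).
The remaining L cells, each justified by listing all of its moves:
(0,2): L (sole option (0,1)(W) is W)
(2,0): L (sole option (1,0)(W) is W)
(2,2): L (options (1,2)(W), (2,1)(W), (1,1)(W) are all W)
(4,1): L (options (3,1)(W), (1,1)(W), (0,1)(W), (4,0)(W), (3,0)(W) are all W)
(4,3): L (options (3,3)(W), (1,3)(W), (0,3)(W), (4,2)(W), (3,2)(W) are all W)
Every other cell has at least one move into one of the L cells above, so it is W.
From (5,3), the L positions reachable in one move are: (4,3).

Move to (4,3).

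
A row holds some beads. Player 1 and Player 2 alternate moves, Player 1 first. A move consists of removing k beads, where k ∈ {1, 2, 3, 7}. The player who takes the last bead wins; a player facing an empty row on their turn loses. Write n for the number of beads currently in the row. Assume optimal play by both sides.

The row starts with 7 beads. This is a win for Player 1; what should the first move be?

Remove 3, leaving 4.

Work bottom-up. With no move the player to move loses. Otherwise the position is W if at least one move leads to an L position for the opponent, and L if every move leads to a W.
n=0: no move → L
n=1: reaches L-position 0 → W
n=2: reaches L-position 0 → W
n=3: reaches L-position 0 → W
n=4: only reaches 3(W), 2(W), 1(W), all W → L
n=5: reaches L-position 4 → W
n=6: reaches L-position 4 → W
n=7: reaches L-position 4 → W
From 7, the L positions reachable in one move are: 4, 0. Any move reaching one of these is winning.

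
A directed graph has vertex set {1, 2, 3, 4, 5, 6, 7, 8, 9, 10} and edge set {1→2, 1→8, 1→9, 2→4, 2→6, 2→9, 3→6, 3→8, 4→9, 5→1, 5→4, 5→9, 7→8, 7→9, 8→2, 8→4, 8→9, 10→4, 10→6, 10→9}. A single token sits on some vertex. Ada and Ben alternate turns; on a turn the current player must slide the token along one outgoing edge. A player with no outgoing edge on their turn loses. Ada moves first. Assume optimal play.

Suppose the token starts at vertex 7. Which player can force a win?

Positions with no move are L. A position that does have a move is losing for the player to move precisely when every available move leads to a winning position for the opponent. Fill in the labels:
Every edge goes from a vertex to one that appears earlier in the order 9, 6, 4, 2, 8, 3, 7, 1, 5, 10, so processing vertices in that order labels each vertex after all of its successors.
9: no outgoing edge → L
6: no outgoing edge → L
4: can move to 9, which is L ⇒ W
2: can move to 6, which is L ⇒ W
8: can move to 9, which is L ⇒ W
3: can move to 6, which is L ⇒ W
7: can move to 9, which is L ⇒ W
1: can move to 9, which is L ⇒ W
5: can move to 9, which is L ⇒ W
10: can move to 6, which is L ⇒ W
From 7 Ada can move to 9, reaching an L position.

Ada wins.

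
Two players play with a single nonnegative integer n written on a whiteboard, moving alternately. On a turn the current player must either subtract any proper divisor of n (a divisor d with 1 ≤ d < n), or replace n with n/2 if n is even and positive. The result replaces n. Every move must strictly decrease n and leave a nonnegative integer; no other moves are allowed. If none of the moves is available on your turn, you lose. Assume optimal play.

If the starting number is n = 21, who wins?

The second player wins.

Build the W/L table. Terminal = L. A non-terminal position is W if it has a move to some L; otherwise it is L.
n=0: no move → L
n=1: no move → L
n=2: reaches L-position 1 → W
n=3: only reaches 2(W), which is W → L
n=4: reaches L-position 3 → W
n=5: only reaches 4(W), which is W → L
n=6: reaches L-position 3 → W
n=7: only reaches 6(W), which is W → L
n=8: reaches L-position 7 → W
n=9: only reaches 6(W), 8(W), all W → L
n=10: reaches L-position 5 → W
n=11: only reaches 10(W), which is W → L
n=12: reaches L-position 9 → W
n=13: only reaches 12(W), which is W → L
n=14: reaches L-position 7 → W
n=15: only reaches 10(W), 12(W), 14(W), all W → L
n=16: reaches L-position 15 → W
n=17: only reaches 16(W), which is W → L
n=18: reaches L-position 9 → W
n=19: only reaches 18(W), which is W → L
n=20: reaches L-position 15 → W
n=21: only reaches 14(W), 18(W), 20(W), all W → L
The starting position 21 is L: whatever the player to move does, the opponent receives a W position.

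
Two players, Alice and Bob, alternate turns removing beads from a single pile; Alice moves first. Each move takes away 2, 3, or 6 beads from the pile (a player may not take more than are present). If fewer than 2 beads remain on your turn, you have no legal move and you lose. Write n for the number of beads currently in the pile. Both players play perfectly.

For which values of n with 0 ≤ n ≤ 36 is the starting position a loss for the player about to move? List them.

Label each position W (a win for the player to move) or L (a loss). A position with no legal move is L; any other position is W exactly when some move reaches an L, and L when every move reaches a W.
n=0: no move → L
n=1: no move → L
n=2: →0(L), so W
n=3: →1(L), so W
n=4: →1(L), so W
n=5: →3(W), 2(W) — all W, so L
n=6: →0(L), so W
n=7: →5(L), so W
n=8: →5(L), so W
n=9: →7(W), 6(W), 3(W) — all W, so L
n=10: →8(W), 7(W), 4(W) — all W, so L
n=11: →9(L), so W
n=12: →10(L), so W
n=13: →10(L), so W
n=14: →12(W), 11(W), 8(W) — all W, so L
n=15: →9(L), so W
n=16: →14(L), so W
n=17: →14(L), so W
n=18: →16(W), 15(W), 12(W) — all W, so L
n=19: →17(W), 16(W), 13(W) — all W, so L
n=20: →18(L), so W
n=21: →19(L), so W
n=22: →19(L), so W
n=23: →21(W), 20(W), 17(W) — all W, so L
n=24: →18(L), so W
n=25: →23(L), so W
n=26: →23(L), so W
n=27: →25(W), 24(W), 21(W) — all W, so L
n=28: →26(W), 25(W), 22(W) — all W, so L
n=29: →27(L), so W
n=30: →28(L), so W
n=31: →28(L), so W
n=32: →30(W), 29(W), 26(W) — all W, so L
n=33: →27(L), so W
n=34: →32(L), so W
n=35: →32(L), so W
n=36: →34(W), 33(W), 30(W) — all W, so L
Reading off the rows marked L gives the requested list; there are 13 such values of n.

0, 1, 5, 9, 10, 14, 18, 19, 23, 27, 28, 32, 36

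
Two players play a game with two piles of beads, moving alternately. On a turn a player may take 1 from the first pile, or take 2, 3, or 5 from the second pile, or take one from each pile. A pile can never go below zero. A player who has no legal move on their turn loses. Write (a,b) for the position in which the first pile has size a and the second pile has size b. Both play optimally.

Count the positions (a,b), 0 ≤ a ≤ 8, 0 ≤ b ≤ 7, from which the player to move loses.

23

Use the standard recursion: the mover loses at a terminal position; elsewhere, the mover wins exactly when some move hands the opponent an L position.
Every move lowers a or b (never raises either), so fill the grid row by row in increasing a, and left to right within a row: each cell's successors are then already labelled.
      b=0  b=1  b=2  b=3  b=4  b=5  b=6  b=7
a=0:    L    L    W    W    W    W    W    L
a=1:    W    W    W    L    L    W    W    W
a=2:    L    L    W    W    W    W    W    L
a=3:    W    W    W    L    L    W    W    W
a=4:    L    L    W    W    W    W    W    L
a=5:    W    W    W    L    L    W    W    W
a=6:    L    L    W    W    W    W    W    L
a=7:    W    W    W    L    L    W    W    W
a=8:    L    L    W    W    W    W    W    L
Cells with no legal move (terminal, hence L): (0,0), (0,1).
The remaining L cells, each justified by listing all of its moves:
(0,7): moves to (0,5)(W), (0,4)(W), (0,2)(W); every one is W ⇒ L
(1,3): moves to (0,3)(W), (1,1)(W), (1,0)(W), (0,2)(W); every one is W ⇒ L
(1,4): moves to (0,4)(W), (1,2)(W), (1,1)(W), (0,3)(W); every one is W ⇒ L
(2,0): the only move is to (1,0)(W), a W ⇒ L
(2,1): moves to (1,1)(W), (1,0)(W); every one is W ⇒ L
(2,7): moves to (1,7)(W), (2,5)(W), (2,4)(W), (2,2)(W), (1,6)(W); every one is W ⇒ L
(3,3): moves to (2,3)(W), (3,1)(W), (3,0)(W), (2,2)(W); every one is W ⇒ L
(3,4): moves to (2,4)(W), (3,2)(W), (3,1)(W), (2,3)(W); every one is W ⇒ L
(4,0): the only move is to (3,0)(W), a W ⇒ L
(4,1): moves to (3,1)(W), (3,0)(W); every one is W ⇒ L
(4,7): moves to (3,7)(W), (4,5)(W), (4,4)(W), (4,2)(W), (3,6)(W); every one is W ⇒ L
(5,3): moves to (4,3)(W), (5,1)(W), (5,0)(W), (4,2)(W); every one is W ⇒ L
(5,4): moves to (4,4)(W), (5,2)(W), (5,1)(W), (4,3)(W); every one is W ⇒ L
(6,0): the only move is to (5,0)(W), a W ⇒ L
(6,1): moves to (5,1)(W), (5,0)(W); every one is W ⇒ L
(6,7): moves to (5,7)(W), (6,5)(W), (6,4)(W), (6,2)(W), (5,6)(W); every one is W ⇒ L
(7,3): moves to (6,3)(W), (7,1)(W), (7,0)(W), (6,2)(W); every one is W ⇒ L
(7,4): moves to (6,4)(W), (7,2)(W), (7,1)(W), (6,3)(W); every one is W ⇒ L
(8,0): the only move is to (7,0)(W), a W ⇒ L
(8,1): moves to (7,1)(W), (7,0)(W); every one is W ⇒ L
(8,7): moves to (7,7)(W), (8,5)(W), (8,4)(W), (8,2)(W), (7,6)(W); every one is W ⇒ L
Every other cell has at least one move into one of the L cells above, so it is W.
L cells per row: a=0: 3, a=1: 2, a=2: 3, a=3: 2, a=4: 3, a=5: 2, a=6: 3, a=7: 2, a=8: 3; total 23.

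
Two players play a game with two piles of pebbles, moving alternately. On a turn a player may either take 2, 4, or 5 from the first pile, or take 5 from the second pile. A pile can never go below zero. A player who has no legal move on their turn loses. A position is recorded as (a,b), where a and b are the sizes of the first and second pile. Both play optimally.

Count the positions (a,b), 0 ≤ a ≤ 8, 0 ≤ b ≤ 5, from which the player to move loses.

Label each position W (a win for the player to move) or L (a loss). A position with no legal move is L; any other position is W exactly when some move reaches an L, and L when every move reaches a W.
Every move lowers a or b (never raises either), so fill the grid row by row in increasing a, and left to right within a row: each cell's successors are then already labelled.
      b=0  b=1  b=2  b=3  b=4  b=5
a=0:    L    L    L    L    L    W
a=1:    L    L    L    L    L    W
a=2:    W    W    W    W    W    L
a=3:    W    W    W    W    W    L
a=4:    W    W    W    W    W    W
a=5:    W    W    W    W    W    W
a=6:    W    W    W    W    W    W
a=7:    L    L    L    L    L    W
a=8:    L    L    L    L    L    W
Cells with no legal move (terminal, hence L): (0,0), (0,1), (0,2), (0,3), (0,4), (1,0), (1,1), (1,2), (1,3), (1,4).
The remaining L cells, each justified by listing all of its moves:
(2,5): only reaches (0,5)(W), (2,0)(W), all W → L
(3,5): only reaches (1,5)(W), (3,0)(W), all W → L
(7,0): only reaches (5,0)(W), (3,0)(W), (2,0)(W), all W → L
(7,1): only reaches (5,1)(W), (3,1)(W), (2,1)(W), all W → L
(7,2): only reaches (5,2)(W), (3,2)(W), (2,2)(W), all W → L
(7,3): only reaches (5,3)(W), (3,3)(W), (2,3)(W), all W → L
(7,4): only reaches (5,4)(W), (3,4)(W), (2,4)(W), all W → L
(8,0): only reaches (6,0)(W), (4,0)(W), (3,0)(W), all W → L
(8,1): only reaches (6,1)(W), (4,1)(W), (3,1)(W), all W → L
(8,2): only reaches (6,2)(W), (4,2)(W), (3,2)(W), all W → L
(8,3): only reaches (6,3)(W), (4,3)(W), (3,3)(W), all W → L
(8,4): only reaches (6,4)(W), (4,4)(W), (3,4)(W), all W → L
Every other cell has at least one move into one of the L cells above, so it is W.
L cells per row: a=0: 5, a=1: 5, a=2: 1, a=3: 1, a=4: 0, a=5: 0, a=6: 0, a=7: 5, a=8: 5; total 22.

22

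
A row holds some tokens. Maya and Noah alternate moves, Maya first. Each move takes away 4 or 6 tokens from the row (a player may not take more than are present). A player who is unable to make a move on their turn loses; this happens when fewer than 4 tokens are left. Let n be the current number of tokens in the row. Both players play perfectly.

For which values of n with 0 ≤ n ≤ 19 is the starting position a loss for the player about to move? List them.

0, 1, 2, 3, 10, 11, 12, 13

Work bottom-up. With no move the player to move loses. Otherwise the position is W if at least one move leads to an L position for the opponent, and L if every move leads to a W.
n=0: no move → L
n=1: no move → L
n=2: no move → L
n=3: no move → L
n=4: can move to 0, which is L ⇒ W
n=5: can move to 1, which is L ⇒ W
n=6: can move to 2, which is L ⇒ W
n=7: can move to 3, which is L ⇒ W
n=8: can move to 2, which is L ⇒ W
n=9: can move to 3, which is L ⇒ W
n=10: moves to 6(W), 4(W); every one is W ⇒ L
n=11: moves to 7(W), 5(W); every one is W ⇒ L
n=12: moves to 8(W), 6(W); every one is W ⇒ L
n=13: moves to 9(W), 7(W); every one is W ⇒ L
n=14: can move to 10, which is L ⇒ W
n=15: can move to 11, which is L ⇒ W
n=16: can move to 12, which is L ⇒ W
n=17: can move to 13, which is L ⇒ W
n=18: can move to 12, which is L ⇒ W
n=19: can move to 13, which is L ⇒ W
The losing starting values of n are exactly the entries labelled L in this table (8 of them).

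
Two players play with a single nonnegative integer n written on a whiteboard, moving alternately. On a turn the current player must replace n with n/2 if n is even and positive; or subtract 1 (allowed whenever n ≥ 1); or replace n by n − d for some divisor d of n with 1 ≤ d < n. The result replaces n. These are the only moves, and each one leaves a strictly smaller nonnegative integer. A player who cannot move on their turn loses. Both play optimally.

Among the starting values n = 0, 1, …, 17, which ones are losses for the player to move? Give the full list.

0, 2, 5, 7, 9, 11, 13, 15, 17

Use the standard recursion: the mover loses at a terminal position; elsewhere, the mover wins exactly when some move hands the opponent an L position.
n=0: no move → L
n=1: W (go to 0, an L position)
n=2: L (sole option 1(W) is W)
n=3: W (go to 2, an L position)
n=4: W (go to 2, an L position)
n=5: L (sole option 4(W) is W)
n=6: W (go to 5, an L position)
n=7: L (sole option 6(W) is W)
n=8: W (go to 7, an L position)
n=9: L (options 6(W), 8(W) are all W)
n=10: W (go to 5, an L position)
n=11: L (sole option 10(W) is W)
n=12: W (go to 9, an L position)
n=13: L (sole option 12(W) is W)
n=14: W (go to 7, an L position)
n=15: L (options 10(W), 12(W), 14(W) are all W)
n=16: W (go to 15, an L position)
n=17: L (sole option 16(W) is W)
The losing starting values of n are exactly the entries labelled L in this table (9 of them).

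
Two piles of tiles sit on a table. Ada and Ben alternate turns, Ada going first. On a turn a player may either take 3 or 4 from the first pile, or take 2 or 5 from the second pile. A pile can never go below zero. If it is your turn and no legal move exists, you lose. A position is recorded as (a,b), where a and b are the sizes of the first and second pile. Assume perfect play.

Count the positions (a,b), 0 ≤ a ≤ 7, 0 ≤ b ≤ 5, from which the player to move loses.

Use the standard recursion: the mover loses at a terminal position; elsewhere, the mover wins exactly when some move hands the opponent an L position.
Every move lowers a or b (never raises either), so fill the grid row by row in increasing a, and left to right within a row: each cell's successors are then already labelled.
      b=0  b=1  b=2  b=3  b=4  b=5
a=0:    L    L    W    W    L    W
a=1:    L    L    W    W    L    W
a=2:    L    L    W    W    L    W
a=3:    W    W    L    L    W    W
a=4:    W    W    L    L    W    W
a=5:    W    W    L    L    W    W
a=6:    W    W    W    W    W    L
a=7:    L    L    W    W    L    W
Cells with no legal move (terminal, hence L): (0,0), (0,1), (1,0), (1,1), (2,0), (2,1).
The remaining L cells, each justified by listing all of its moves:
(0,4): L (sole option (0,2)(W) is W)
(1,4): L (sole option (1,2)(W) is W)
(2,4): L (sole option (2,2)(W) is W)
(3,2): L (options (0,2)(W), (3,0)(W) are all W)
(3,3): L (options (0,3)(W), (3,1)(W) are all W)
(4,2): L (options (1,2)(W), (0,2)(W), (4,0)(W) are all W)
(4,3): L (options (1,3)(W), (0,3)(W), (4,1)(W) are all W)
(5,2): L (options (2,2)(W), (1,2)(W), (5,0)(W) are all W)
(5,3): L (options (2,3)(W), (1,3)(W), (5,1)(W) are all W)
(6,5): L (options (3,5)(W), (2,5)(W), (6,3)(W), (6,0)(W) are all W)
(7,0): L (options (4,0)(W), (3,0)(W) are all W)
(7,1): L (options (4,1)(W), (3,1)(W) are all W)
(7,4): L (options (4,4)(W), (3,4)(W), (7,2)(W) are all W)
Every other cell has at least one move into one of the L cells above, so it is W.
L cells per row: a=0: 3, a=1: 3, a=2: 3, a=3: 2, a=4: 2, a=5: 2, a=6: 1, a=7: 3; total 19.

19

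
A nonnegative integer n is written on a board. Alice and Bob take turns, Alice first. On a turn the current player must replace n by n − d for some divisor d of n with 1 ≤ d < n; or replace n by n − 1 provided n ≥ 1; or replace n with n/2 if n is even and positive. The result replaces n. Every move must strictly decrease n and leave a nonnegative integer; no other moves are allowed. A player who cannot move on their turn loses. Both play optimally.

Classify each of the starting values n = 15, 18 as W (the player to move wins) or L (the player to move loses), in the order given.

Label each position W (a win for the player to move) or L (a loss). A position with no legal move is L; any other position is W exactly when some move reaches an L, and L when every move reaches a W.
n=0: no move → L
n=1: W (go to 0, an L position)
n=2: L (sole option 1(W) is W)
n=3: W (go to 2, an L position)
n=4: W (go to 2, an L position)
n=5: L (sole option 4(W) is W)
n=6: W (go to 5, an L position)
n=7: L (sole option 6(W) is W)
n=8: W (go to 7, an L position)
n=9: L (options 6(W), 8(W) are all W)
n=10: W (go to 5, an L position)
n=11: L (sole option 10(W) is W)
n=12: W (go to 9, an L position)
n=13: L (sole option 12(W) is W)
n=14: W (go to 7, an L position)
n=15: L (options 10(W), 12(W), 14(W) are all W)
n=16: W (go to 15, an L position)
n=17: L (sole option 16(W) is W)
n=18: W (go to 9, an L position)

15: L, 18: W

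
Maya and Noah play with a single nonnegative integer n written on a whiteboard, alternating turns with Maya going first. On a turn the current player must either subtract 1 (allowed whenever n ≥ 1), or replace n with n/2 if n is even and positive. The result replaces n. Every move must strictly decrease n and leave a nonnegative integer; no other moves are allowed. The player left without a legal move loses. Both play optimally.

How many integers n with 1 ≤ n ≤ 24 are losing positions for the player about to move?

Label each position W (a win for the player to move) or L (a loss). A position with no legal move is L; any other position is W exactly when some move reaches an L, and L when every move reaches a W.
n=0: no move → L
n=1: W (go to 0, an L position)
n=2: L (sole option 1(W) is W)
n=3: W (go to 2, an L position)
n=4: W (go to 2, an L position)
n=5: L (sole option 4(W) is W)
n=6: W (go to 5, an L position)
n=7: L (sole option 6(W) is W)
n=8: W (go to 7, an L position)
n=9: L (sole option 8(W) is W)
n=10: W (go to 5, an L position)
n=11: L (sole option 10(W) is W)
n=12: W (go to 11, an L position)
n=13: L (sole option 12(W) is W)
n=14: W (go to 7, an L position)
n=15: L (sole option 14(W) is W)
n=16: W (go to 15, an L position)
n=17: L (sole option 16(W) is W)
n=18: W (go to 9, an L position)
n=19: L (sole option 18(W) is W)
n=20: W (go to 19, an L position)
n=21: L (sole option 20(W) is W)
n=22: W (go to 11, an L position)
n=23: L (sole option 22(W) is W)
n=24: W (go to 23, an L position)
L entries with 1 ≤ n ≤ 24 (n=0 is outside the asked range and is not counted): n = 2, 5, 7, 9, 11, 13, 15, 17, 19, 21, 23; that makes 11.

11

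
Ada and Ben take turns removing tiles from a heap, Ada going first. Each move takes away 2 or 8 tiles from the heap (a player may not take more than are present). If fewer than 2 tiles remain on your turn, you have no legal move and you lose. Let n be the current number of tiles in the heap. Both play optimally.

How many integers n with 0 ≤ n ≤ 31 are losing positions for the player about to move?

14

Label each position W (a win for the player to move) or L (a loss). A position with no legal move is L; any other position is W exactly when some move reaches an L, and L when every move reaches a W.
n=0: no move → L
n=1: no move → L
n=2: →0(L), so W
n=3: →1(L), so W
n=4: →2(W) only, which is W, so L
n=5: →3(W) only, which is W, so L
n=6: →4(L), so W
n=7: →5(L), so W
n=8: →0(L), so W
n=9: →1(L), so W
n=10: →8(W), 2(W) — all W, so L
n=11: →9(W), 3(W) — all W, so L
n=12: →10(L), so W
n=13: →11(L), so W
n=14: →12(W), 6(W) — all W, so L
n=15: →13(W), 7(W) — all W, so L
n=16: →14(L), so W
n=17: →15(L), so W
n=18: →10(L), so W
n=19: →11(L), so W
n=20: →18(W), 12(W) — all W, so L
n=21: →19(W), 13(W) — all W, so L
n=22: →20(L), so W
n=23: →21(L), so W
n=24: →22(W), 16(W) — all W, so L
n=25: →23(W), 17(W) — all W, so L
n=26: →24(L), so W
n=27: →25(L), so W
n=28: →20(L), so W
n=29: →21(L), so W
n=30: →28(W), 22(W) — all W, so L
n=31: →29(W), 23(W) — all W, so L
L entries with 0 ≤ n ≤ 31: n = 0, 1, 4, 5, 10, 11, 14, 15, 20, 21, 24, 25, 30, 31; that makes 14.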